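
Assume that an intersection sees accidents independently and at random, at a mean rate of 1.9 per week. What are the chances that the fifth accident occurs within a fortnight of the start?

0.3322

Over the interval, μ = 1.9 × 2 = 3.8 (a fortnight = 2 weeks).
The fifth arrival falls in the interval iff at least 5 events occur there: P(S_5 ≤ t) = P(N ≥ 5) = 1 − P(N ≤ 4) ≈ 0.3322.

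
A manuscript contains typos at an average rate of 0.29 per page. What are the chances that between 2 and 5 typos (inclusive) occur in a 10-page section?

0.7112

Over the interval, μ = 0.29 × 10 = 2.9 (a 10-page section = 10 pages).
P(2 ≤ N ≤ 5) = Σ_{j=2}^{5} e^(−2.9) · 2.9^j/j! ≈ 0.7112.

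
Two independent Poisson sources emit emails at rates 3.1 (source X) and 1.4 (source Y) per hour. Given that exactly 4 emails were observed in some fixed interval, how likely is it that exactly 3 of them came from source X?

0.4068

Given the total, each event is independently from source X with probability p = λ_X/(λ_X+λ_Y) = 3.1/4.5 ≈ 0.6889.
So K ~ Binomial(4, 3.1/4.5): P(K = 3) = C(4,3) · (3.1/4.5)^3 · (1.4/4.5)^1 ≈ 0.4068.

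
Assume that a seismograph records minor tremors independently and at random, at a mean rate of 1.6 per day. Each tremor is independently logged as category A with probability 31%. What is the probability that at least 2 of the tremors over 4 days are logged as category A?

0.5896

Thinning: the tremors that are logged as category A themselves form a Poisson process with rate 0.31 × 1.6 = 0.496 per day.
Over the interval, μ = 0.496 × 4 = 1.984 (4 days).
P(N ≥ 2) = 1 − P(N ≤ 1) ≈ 0.5896.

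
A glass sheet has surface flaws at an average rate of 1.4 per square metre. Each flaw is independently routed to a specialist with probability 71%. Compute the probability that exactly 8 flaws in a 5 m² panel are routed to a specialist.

0.0641

Thinning: the flaws that are routed to a specialist themselves form a Poisson process with rate 0.71 × 1.4 = 0.994 per square metre.
Over the interval, μ = 0.994 × 5 = 4.97 (a 5 m² panel = 5 square metres).
P(N = 8) = e^(−4.97) · 4.97^8/8! ≈ 0.0641.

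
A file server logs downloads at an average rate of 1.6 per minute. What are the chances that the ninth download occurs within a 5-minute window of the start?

0.4075

Over the interval, μ = 1.6 × 5 = 8 (a 5-minute window = 5 minutes).
The ninth arrival falls in the interval iff at least 9 events occur there: P(S_9 ≤ t) = P(N ≥ 9) = 1 − P(N ≤ 8) ≈ 0.4075.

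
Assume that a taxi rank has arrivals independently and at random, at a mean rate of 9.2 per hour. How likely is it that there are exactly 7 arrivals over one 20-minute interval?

Over the interval, μ = 9.2 × 1/3 ≈ 3.06667 (a 20-minute interval = 1/3 hours).
P(N = 7) = e^(−μ) μ^7/7! = e^(−3.06667) · 3.06667^7/5040 ≈ 0.0236.

0.0236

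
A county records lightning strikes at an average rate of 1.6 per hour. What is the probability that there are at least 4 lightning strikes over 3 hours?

0.7058

Over the interval, μ = 1.6 × 3 = 4.8 (3 hours).
P(N ≥ 4) = 1 − P(N ≤ 3) = 1 − Σ_{j=0}^{3} e^(−μ) μ^j/j! ≈ 0.7058.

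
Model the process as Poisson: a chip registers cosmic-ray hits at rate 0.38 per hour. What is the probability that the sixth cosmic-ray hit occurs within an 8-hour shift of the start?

Over the interval, μ = 0.38 × 8 = 3.04 (an 8-hour shift = 8 hours).
The sixth arrival falls in the interval iff at least 6 events occur there: P(S_6 ≤ t) = P(N ≥ 6) = 1 − P(N ≤ 5) ≈ 0.0880.

0.0880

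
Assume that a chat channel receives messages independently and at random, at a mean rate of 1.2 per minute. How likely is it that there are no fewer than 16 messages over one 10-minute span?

Over the interval, μ = 1.2 × 10 = 12 (a 10-minute span = 10 minutes).
P(N ≥ 16) = 1 − P(N ≤ 15) = 1 − Σ_{j=0}^{15} e^(−μ) μ^j/j! ≈ 0.1556.

0.1556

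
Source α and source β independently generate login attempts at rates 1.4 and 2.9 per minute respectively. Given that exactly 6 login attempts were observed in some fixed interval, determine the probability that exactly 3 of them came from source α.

Given the total, each event is independently from source α with probability p = λ_α/(λ_α+λ_β) = 1.4/4.3 ≈ 0.3256.
So K ~ Binomial(6, 1.4/4.3): P(K = 3) = C(6,3) · (1.4/4.3)^3 · (2.9/4.3)^3 ≈ 0.2117.

0.2117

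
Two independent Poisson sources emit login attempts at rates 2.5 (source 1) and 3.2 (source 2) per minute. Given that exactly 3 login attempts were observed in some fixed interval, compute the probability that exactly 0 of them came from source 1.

Given the total, each event is independently from source 1 with probability p = λ_1/(λ_1+λ_2) = 2.5/5.7 ≈ 0.4386.
So K ~ Binomial(3, 2.5/5.7): P(K = 0) = C(3,0) · (2.5/5.7)^0 · (3.2/5.7)^3 ≈ 0.1769.

0.1769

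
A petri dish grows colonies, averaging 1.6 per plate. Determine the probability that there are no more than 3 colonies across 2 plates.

0.6025

Over the interval, μ = 1.6 × 2 = 3.2 (2 plates).
P(N ≤ 3) = Σ_{j=0}^{3} e^(−μ) μ^j/j! ≈ 0.6025.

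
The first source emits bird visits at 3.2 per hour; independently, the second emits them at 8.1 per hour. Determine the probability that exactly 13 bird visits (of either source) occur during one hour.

Independent Poisson processes superpose: combined rate λ = 3.2 + 8.1 = 11.3 per hour.
So μ = 11.3.
P(N = 13) = e^(−11.3) · 11.3^13/13! ≈ 0.0973.

0.0973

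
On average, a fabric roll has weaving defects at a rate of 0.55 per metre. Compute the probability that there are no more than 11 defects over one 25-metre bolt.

0.2817

Over the interval, μ = 0.55 × 25 = 13.75 (a 25-metre bolt = 25 metres).
P(N ≤ 11) = Σ_{j=0}^{11} e^(−μ) μ^j/j! ≈ 0.2817.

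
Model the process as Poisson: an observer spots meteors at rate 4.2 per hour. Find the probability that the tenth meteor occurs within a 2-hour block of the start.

0.3341

Over the interval, μ = 4.2 × 2 = 8.4 (a 2-hour block = 2 hours).
The tenth arrival falls in the interval iff at least 10 events occur there: P(S_10 ≤ t) = P(N ≥ 10) = 1 − P(N ≤ 9) ≈ 0.3341.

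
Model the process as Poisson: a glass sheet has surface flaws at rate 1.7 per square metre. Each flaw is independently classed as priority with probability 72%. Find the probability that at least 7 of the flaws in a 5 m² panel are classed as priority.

Thinning: the flaws that are classed as priority themselves form a Poisson process with rate 0.72 × 1.7 = 1.224 per square metre.
Over the interval, μ = 1.224 × 5 = 6.12 (a 5 m² panel = 5 square metres).
P(N ≥ 7) = 1 − P(N ≤ 6) ≈ 0.4130.

0.4130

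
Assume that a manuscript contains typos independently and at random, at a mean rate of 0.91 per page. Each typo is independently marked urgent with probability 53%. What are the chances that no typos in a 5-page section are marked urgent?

Thinning: the typos that are marked urgent themselves form a Poisson process with rate 0.53 × 0.91 = 0.4823 per page.
Over the interval, μ = 0.4823 × 5 = 2.4115 (a 5-page section = 5 pages).
P(N = 0) = e^(−2.4115) · 2.4115^0/0! ≈ 0.0897.

0.0897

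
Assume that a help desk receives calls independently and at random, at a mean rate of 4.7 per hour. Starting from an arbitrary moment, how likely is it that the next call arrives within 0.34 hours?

0.7977

Inter-arrival times are exponential with rate λ = 4.7 per hour.
P(T ≤ 0.34) = 1 − e^(−λt) = 1 − e^(−4.7 × 0.34) = 1 − e^(−1.598) ≈ 0.7977.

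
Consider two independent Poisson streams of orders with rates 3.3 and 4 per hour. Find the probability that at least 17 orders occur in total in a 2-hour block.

0.2980

Independent Poisson processes superpose: combined rate λ = 3.3 + 4 = 7.3 per hour.
Over the interval, μ = 7.3 × 2 = 14.6 (a 2-hour block = 2 hours).
P(N ≥ 17) = 1 − P(N ≤ 16) ≈ 0.2980.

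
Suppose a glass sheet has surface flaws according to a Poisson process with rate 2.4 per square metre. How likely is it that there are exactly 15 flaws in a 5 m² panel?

Over the interval, μ = 2.4 × 5 = 12 (a 5 m² panel = 5 square metres).
P(N = 15) = e^(−μ) μ^15/15! = e^(−12) · 12^15/1307674368000 ≈ 0.0724.

0.0724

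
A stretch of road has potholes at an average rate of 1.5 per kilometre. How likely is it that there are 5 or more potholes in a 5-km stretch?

0.8679

Over the interval, μ = 1.5 × 5 = 7.5 (a 5-km stretch = 5 kilometres).
P(N ≥ 5) = 1 − P(N ≤ 4) = 1 − Σ_{j=0}^{4} e^(−μ) μ^j/j! ≈ 0.8679.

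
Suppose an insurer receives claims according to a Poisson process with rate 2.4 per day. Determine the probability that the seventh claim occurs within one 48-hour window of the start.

Over the interval, μ = 2.4 × 2 = 4.8 (a 48-hour window = 2 days).
The seventh arrival falls in the interval iff at least 7 events occur there: P(S_7 ≤ t) = P(N ≥ 7) = 1 − P(N ≤ 6) ≈ 0.2092.

0.2092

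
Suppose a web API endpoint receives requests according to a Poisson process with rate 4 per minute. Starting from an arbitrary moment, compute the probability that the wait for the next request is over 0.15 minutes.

The wait for the next event is exponential with rate λ = 4 per minute.
P(T > 0.15) = e^(−λt) = e^(−4 × 0.15) = e^(−0.6) ≈ 0.5488.

0.5488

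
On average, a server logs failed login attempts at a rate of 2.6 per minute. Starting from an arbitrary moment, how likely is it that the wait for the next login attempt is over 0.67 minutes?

The wait for the next event is exponential with rate λ = 2.6 per minute.
P(T > 0.67) = e^(−λt) = e^(−2.6 × 0.67) = e^(−1.742) ≈ 0.1752.

0.1752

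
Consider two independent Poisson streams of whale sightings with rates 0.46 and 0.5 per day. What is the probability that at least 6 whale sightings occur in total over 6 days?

0.5150

Independent Poisson processes superpose: combined rate λ = 0.46 + 0.5 = 0.96 per day.
Over the interval, μ = 0.96 × 6 = 5.76 (6 days).
P(N ≥ 6) = 1 − P(N ≤ 5) ≈ 0.5150.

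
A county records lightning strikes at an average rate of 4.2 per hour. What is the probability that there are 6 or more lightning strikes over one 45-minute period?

0.0998

Over the interval, μ = 4.2 × 0.75 = 3.15 (a 45-minute period = 0.75 hours).
P(N ≥ 6) = 1 − P(N ≤ 5) = 1 − Σ_{j=0}^{5} e^(−μ) μ^j/j! ≈ 0.0998.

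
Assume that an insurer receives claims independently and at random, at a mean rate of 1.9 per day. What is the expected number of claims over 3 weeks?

39.9

E[N] = λt = 1.9 × 21 = 39.9 (3 weeks = 21 days).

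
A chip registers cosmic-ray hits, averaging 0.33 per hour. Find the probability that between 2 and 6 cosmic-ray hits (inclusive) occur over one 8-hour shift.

0.7218

Over the interval, μ = 0.33 × 8 = 2.64 (an 8-hour shift = 8 hours).
P(2 ≤ N ≤ 6) = Σ_{j=2}^{6} e^(−2.64) · 2.64^j/j! ≈ 0.7218.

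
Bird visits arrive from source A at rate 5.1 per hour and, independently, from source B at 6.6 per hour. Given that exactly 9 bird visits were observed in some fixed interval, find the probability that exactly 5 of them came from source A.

Given the total, each event is independently from source A with probability p = λ_A/(λ_A+λ_B) = 5.1/11.7 ≈ 0.4359.
So K ~ Binomial(9, 5.1/11.7): P(K = 5) = C(9,5) · (5.1/11.7)^5 · (6.6/11.7)^4 ≈ 0.2008.

0.2008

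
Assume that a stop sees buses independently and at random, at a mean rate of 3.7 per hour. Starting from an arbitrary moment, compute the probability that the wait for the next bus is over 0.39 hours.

0.2362

The wait for the next event is exponential with rate λ = 3.7 per hour.
P(T > 0.39) = e^(−λt) = e^(−3.7 × 0.39) = e^(−1.443) ≈ 0.2362.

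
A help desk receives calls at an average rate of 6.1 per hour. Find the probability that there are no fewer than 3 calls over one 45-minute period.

0.8347

Over the interval, μ = 6.1 × 0.75 = 4.575 (a 45-minute period = 0.75 hours).
P(N ≥ 3) = 1 − P(N ≤ 2) = 1 − Σ_{j=0}^{2} e^(−μ) μ^j/j! ≈ 0.8347.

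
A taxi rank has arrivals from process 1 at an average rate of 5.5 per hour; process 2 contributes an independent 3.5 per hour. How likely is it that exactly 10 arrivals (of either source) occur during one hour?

Independent Poisson processes superpose: combined rate λ = 5.5 + 3.5 = 9 per hour.
So μ = 9.
P(N = 10) = e^(−9) · 9^10/10! ≈ 0.1186.

0.1186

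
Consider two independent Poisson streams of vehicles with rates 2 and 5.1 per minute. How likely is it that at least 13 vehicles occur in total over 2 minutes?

0.6609

Independent Poisson processes superpose: combined rate λ = 2 + 5.1 = 7.1 per minute.
Over the interval, μ = 7.1 × 2 = 14.2 (2 minutes).
P(N ≥ 13) = 1 − P(N ≤ 12) ≈ 0.6609.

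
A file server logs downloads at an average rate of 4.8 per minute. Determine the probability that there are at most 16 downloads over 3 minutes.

0.7204

Over the interval, μ = 4.8 × 3 = 14.4 (3 minutes).
P(N ≤ 16) = Σ_{j=0}^{16} e^(−μ) μ^j/j! ≈ 0.7204.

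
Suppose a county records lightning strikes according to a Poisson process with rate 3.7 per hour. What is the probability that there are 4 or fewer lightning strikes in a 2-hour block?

0.1395

Over the interval, μ = 3.7 × 2 = 7.4 (a 2-hour block = 2 hours).
P(N ≤ 4) = Σ_{j=0}^{4} e^(−μ) μ^j/j! ≈ 0.1395.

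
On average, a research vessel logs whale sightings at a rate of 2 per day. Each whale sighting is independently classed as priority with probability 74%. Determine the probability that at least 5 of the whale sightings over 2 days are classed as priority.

Thinning: the whale sightings that are classed as priority themselves form a Poisson process with rate 0.74 × 2 = 1.48 per day.
Over the interval, μ = 1.48 × 2 = 2.96 (2 days).
P(N ≥ 5) = 1 − P(N ≤ 4) ≈ 0.1781.

0.1781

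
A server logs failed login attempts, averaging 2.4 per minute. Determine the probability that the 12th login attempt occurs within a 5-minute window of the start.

Over the interval, μ = 2.4 × 5 = 12 (a 5-minute window = 5 minutes).
The 12th arrival falls in the interval iff at least 12 events occur there: P(S_12 ≤ t) = P(N ≥ 12) = 1 − P(N ≤ 11) ≈ 0.5384.

0.5384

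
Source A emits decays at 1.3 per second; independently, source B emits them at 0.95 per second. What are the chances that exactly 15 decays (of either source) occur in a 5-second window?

0.0582

Independent Poisson processes superpose: combined rate λ = 1.3 + 0.95 = 2.25 per second.
Over the interval, μ = 2.25 × 5 = 11.25 (a 5-second window = 5 seconds).
P(N = 15) = e^(−11.25) · 11.25^15/15! ≈ 0.0582.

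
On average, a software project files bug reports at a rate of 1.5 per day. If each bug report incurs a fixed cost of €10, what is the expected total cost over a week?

€105

E[N] = 1.5 × 7 = 10.5 (a week = 7 days); E[cost] = 10.5 × €10 = €105.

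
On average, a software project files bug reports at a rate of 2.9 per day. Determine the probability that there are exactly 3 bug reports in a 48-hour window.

0.0985

Over the interval, μ = 2.9 × 2 = 5.8 (a 48-hour window = 2 days).
P(N = 3) = e^(−μ) μ^3/3! = e^(−5.8) · 5.8^3/6 ≈ 0.0985.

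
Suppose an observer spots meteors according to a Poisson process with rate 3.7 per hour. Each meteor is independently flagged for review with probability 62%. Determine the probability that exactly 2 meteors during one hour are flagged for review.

Thinning: the meteors that are flagged for review themselves form a Poisson process with rate 0.62 × 3.7 = 2.294 per hour.
So μ = 2.294.
P(N = 2) = e^(−2.294) · 2.294^2/2! ≈ 0.2654.

0.2654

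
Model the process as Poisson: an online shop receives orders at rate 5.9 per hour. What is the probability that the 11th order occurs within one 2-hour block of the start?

0.6315

Over the interval, μ = 5.9 × 2 = 11.8 (a 2-hour block = 2 hours).
The 11th arrival falls in the interval iff at least 11 events occur there: P(S_11 ≤ t) = P(N ≥ 11) = 1 − P(N ≤ 10) ≈ 0.6315.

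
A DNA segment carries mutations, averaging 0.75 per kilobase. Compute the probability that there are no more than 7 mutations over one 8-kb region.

0.7440

Over the interval, μ = 0.75 × 8 = 6 (an 8-kb region = 8 kilobases).
P(N ≤ 7) = Σ_{j=0}^{7} e^(−μ) μ^j/j! ≈ 0.7440.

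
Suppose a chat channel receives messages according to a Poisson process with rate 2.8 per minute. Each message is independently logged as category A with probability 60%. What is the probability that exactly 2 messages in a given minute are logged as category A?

Thinning: the messages that are logged as category A themselves form a Poisson process with rate 0.6 × 2.8 = 1.68 per minute.
So μ = 1.68.
P(N = 2) = e^(−1.68) · 1.68^2/2! ≈ 0.2630.

0.2630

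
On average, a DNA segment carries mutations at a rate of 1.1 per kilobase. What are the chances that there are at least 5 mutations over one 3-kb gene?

Over the interval, μ = 1.1 × 3 = 3.3 (a 3-kb gene = 3 kilobases).
P(N ≥ 5) = 1 − P(N ≤ 4) = 1 − Σ_{j=0}^{4} e^(−μ) μ^j/j! ≈ 0.2374.

0.2374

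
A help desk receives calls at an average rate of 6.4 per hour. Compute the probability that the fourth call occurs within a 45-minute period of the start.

0.7058

Over the interval, μ = 6.4 × 0.75 = 4.8 (a 45-minute period = 0.75 hours).
The fourth arrival falls in the interval iff at least 4 events occur there: P(S_4 ≤ t) = P(N ≥ 4) = 1 − P(N ≤ 3) ≈ 0.7058.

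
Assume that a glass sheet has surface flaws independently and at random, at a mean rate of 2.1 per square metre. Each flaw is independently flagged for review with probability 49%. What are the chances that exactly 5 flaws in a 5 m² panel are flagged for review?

0.1751

Thinning: the flaws that are flagged for review themselves form a Poisson process with rate 0.49 × 2.1 = 1.029 per square metre.
Over the interval, μ = 1.029 × 5 = 5.145 (a 5 m² panel = 5 square metres).
P(N = 5) = e^(−5.145) · 5.145^5/5! ≈ 0.1751.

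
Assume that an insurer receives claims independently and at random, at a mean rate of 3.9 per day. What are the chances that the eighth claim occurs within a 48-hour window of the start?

0.5188

Over the interval, μ = 3.9 × 2 = 7.8 (a 48-hour window = 2 days).
The eighth arrival falls in the interval iff at least 8 events occur there: P(S_8 ≤ t) = P(N ≥ 8) = 1 − P(N ≤ 7) ≈ 0.5188.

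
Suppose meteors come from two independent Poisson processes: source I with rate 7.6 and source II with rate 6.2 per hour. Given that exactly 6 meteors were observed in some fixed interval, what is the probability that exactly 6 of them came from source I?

0.0279

Given the total, each event is independently from source I with probability p = λ_I/(λ_I+λ_II) = 7.6/13.8 ≈ 0.5507.
So K ~ Binomial(6, 7.6/13.8): P(K = 6) = C(6,6) · (7.6/13.8)^6 · (6.2/13.8)^0 ≈ 0.0279.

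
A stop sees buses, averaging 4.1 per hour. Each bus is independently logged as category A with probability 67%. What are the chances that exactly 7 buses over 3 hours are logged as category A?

0.1350

Thinning: the buses that are logged as category A themselves form a Poisson process with rate 0.67 × 4.1 = 2.747 per hour.
Over the interval, μ = 2.747 × 3 = 8.241 (3 hours).
P(N = 7) = e^(−8.241) · 8.241^7/7! ≈ 0.1350.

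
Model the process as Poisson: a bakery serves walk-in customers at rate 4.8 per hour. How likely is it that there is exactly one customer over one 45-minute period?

Over the interval, μ = 4.8 × 0.75 = 3.6 (a 45-minute period = 0.75 hours).
P(N = 1) = e^(−μ) μ^1/1! = e^(−3.6) · 3.6^1/1 ≈ 0.0984.

0.0984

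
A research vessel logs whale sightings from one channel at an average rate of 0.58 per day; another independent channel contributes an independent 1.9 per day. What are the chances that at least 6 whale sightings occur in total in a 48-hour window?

Independent Poisson processes superpose: combined rate λ = 0.58 + 1.9 = 2.48 per day.
Over the interval, μ = 2.48 × 2 = 4.96 (a 48-hour window = 2 days).
P(N ≥ 6) = 1 − P(N ≤ 5) ≈ 0.3770.

0.3770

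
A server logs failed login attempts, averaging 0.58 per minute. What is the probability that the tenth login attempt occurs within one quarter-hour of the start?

0.3731

Over the interval, μ = 0.58 × 15 = 8.7 (a quarter-hour = 15 minutes).
The tenth arrival falls in the interval iff at least 10 events occur there: P(S_10 ≤ t) = P(N ≥ 10) = 1 − P(N ≤ 9) ≈ 0.3731.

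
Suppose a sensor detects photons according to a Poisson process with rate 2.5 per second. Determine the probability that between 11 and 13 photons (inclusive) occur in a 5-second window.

0.3308

Over the interval, μ = 2.5 × 5 = 12.5 (a 5-second window = 5 seconds).
P(11 ≤ N ≤ 13) = Σ_{j=11}^{13} e^(−12.5) · 12.5^j/j! ≈ 0.3308.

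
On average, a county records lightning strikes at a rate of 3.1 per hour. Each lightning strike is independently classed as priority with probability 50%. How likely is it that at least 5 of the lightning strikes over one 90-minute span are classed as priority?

0.0867

Thinning: the lightning strikes that are classed as priority themselves form a Poisson process with rate 0.5 × 3.1 = 1.55 per hour.
Over the interval, μ = 1.55 × 1.5 = 2.325 (a 90-minute span = 1.5 hours).
P(N ≥ 5) = 1 − P(N ≤ 4) ≈ 0.0867.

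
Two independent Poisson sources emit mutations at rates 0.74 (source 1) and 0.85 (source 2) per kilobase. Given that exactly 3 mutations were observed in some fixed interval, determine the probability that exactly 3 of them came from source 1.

Given the total, each event is independently from source 1 with probability p = λ_1/(λ_1+λ_2) = 0.74/1.59 ≈ 0.4654.
So K ~ Binomial(3, 0.74/1.59): P(K = 3) = C(3,3) · (0.74/1.59)^3 · (0.85/1.59)^0 ≈ 0.1008.

0.1008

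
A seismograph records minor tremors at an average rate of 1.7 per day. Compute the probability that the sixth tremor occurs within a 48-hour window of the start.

0.1295

Over the interval, μ = 1.7 × 2 = 3.4 (a 48-hour window = 2 days).
The sixth arrival falls in the interval iff at least 6 events occur there: P(S_6 ≤ t) = P(N ≥ 6) = 1 − P(N ≤ 5) ≈ 0.1295.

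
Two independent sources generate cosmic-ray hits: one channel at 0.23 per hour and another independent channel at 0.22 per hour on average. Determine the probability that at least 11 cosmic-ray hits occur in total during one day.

0.5160

Independent Poisson processes superpose: combined rate λ = 0.23 + 0.22 = 0.45 per hour.
Over the interval, μ = 0.45 × 24 = 10.8 (a day = 24 hours).
P(N ≥ 11) = 1 − P(N ≤ 10) ≈ 0.5160.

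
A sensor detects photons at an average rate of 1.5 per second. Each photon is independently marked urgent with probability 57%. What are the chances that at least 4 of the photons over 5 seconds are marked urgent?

Thinning: the photons that are marked urgent themselves form a Poisson process with rate 0.57 × 1.5 = 0.855 per second.
Over the interval, μ = 0.855 × 5 = 4.275 (5 seconds).
P(N ≥ 4) = 1 − P(N ≤ 3) ≈ 0.6183.

0.6183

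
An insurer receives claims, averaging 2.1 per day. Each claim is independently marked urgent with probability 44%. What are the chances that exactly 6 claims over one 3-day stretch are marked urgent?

Thinning: the claims that are marked urgent themselves form a Poisson process with rate 0.44 × 2.1 = 0.924 per day.
Over the interval, μ = 0.924 × 3 = 2.772 (a 3-day stretch = 3 days).
P(N = 6) = e^(−2.772) · 2.772^6/6! ≈ 0.0394.

0.0394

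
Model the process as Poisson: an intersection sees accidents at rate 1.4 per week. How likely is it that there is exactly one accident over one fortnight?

0.1703

Over the interval, μ = 1.4 × 2 = 2.8 (a fortnight = 2 weeks).
P(N = 1) = e^(−μ) μ^1/1! = e^(−2.8) · 2.8^1/1 ≈ 0.1703.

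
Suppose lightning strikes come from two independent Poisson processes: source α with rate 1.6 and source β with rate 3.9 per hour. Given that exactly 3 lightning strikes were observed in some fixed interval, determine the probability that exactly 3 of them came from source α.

Given the total, each event is independently from source α with probability p = λ_α/(λ_α+λ_β) = 1.6/5.5 ≈ 0.2909.
So K ~ Binomial(3, 1.6/5.5): P(K = 3) = C(3,3) · (1.6/5.5)^3 · (3.9/5.5)^0 ≈ 0.0246.

0.0246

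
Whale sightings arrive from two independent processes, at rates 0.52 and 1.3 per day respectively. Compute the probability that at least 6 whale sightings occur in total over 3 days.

Independent Poisson processes superpose: combined rate λ = 0.52 + 1.3 = 1.82 per day.
Over the interval, μ = 1.82 × 3 = 5.46 (3 days).
P(N ≥ 6) = 1 − P(N ≤ 5) ≈ 0.4642.

0.4642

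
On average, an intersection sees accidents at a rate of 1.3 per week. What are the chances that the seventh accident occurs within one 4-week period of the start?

0.2676

Over the interval, μ = 1.3 × 4 = 5.2 (a 4-week period = 4 weeks).
The seventh arrival falls in the interval iff at least 7 events occur there: P(S_7 ≤ t) = P(N ≥ 7) = 1 − P(N ≤ 6) ≈ 0.2676.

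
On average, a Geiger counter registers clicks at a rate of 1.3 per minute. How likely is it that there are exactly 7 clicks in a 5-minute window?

0.1462

Over the interval, μ = 1.3 × 5 = 6.5 (a 5-minute window = 5 minutes).
P(N = 7) = e^(−μ) μ^7/7! = e^(−6.5) · 6.5^7/5040 ≈ 0.1462.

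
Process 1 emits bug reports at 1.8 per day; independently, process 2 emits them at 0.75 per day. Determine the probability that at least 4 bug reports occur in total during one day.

0.2532

Independent Poisson processes superpose: combined rate λ = 1.8 + 0.75 = 2.55 per day.
So μ = 2.55.
P(N ≥ 4) = 1 − P(N ≤ 3) ≈ 0.2532.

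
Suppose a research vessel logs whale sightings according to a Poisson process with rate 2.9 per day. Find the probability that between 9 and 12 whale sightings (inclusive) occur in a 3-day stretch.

0.4007

Over the interval, μ = 2.9 × 3 = 8.7 (a 3-day stretch = 3 days).
P(9 ≤ N ≤ 12) = Σ_{j=9}^{12} e^(−8.7) · 8.7^j/j! ≈ 0.4007.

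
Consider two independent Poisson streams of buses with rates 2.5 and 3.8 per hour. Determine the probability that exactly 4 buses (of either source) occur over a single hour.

Independent Poisson processes superpose: combined rate λ = 2.5 + 3.8 = 6.3 per hour.
So μ = 6.3.
P(N = 4) = e^(−6.3) · 6.3^4/4! ≈ 0.1205.

0.1205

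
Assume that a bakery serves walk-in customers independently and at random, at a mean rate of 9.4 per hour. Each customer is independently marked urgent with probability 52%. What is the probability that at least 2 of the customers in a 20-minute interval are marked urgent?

0.4845

Thinning: the customers that are marked urgent themselves form a Poisson process with rate 0.52 × 9.4 = 4.888 per hour.
Over the interval, μ = 4.888 × 1/3 ≈ 1.62933 (a 20-minute interval = 1/3 hours).
P(N ≥ 2) = 1 − P(N ≤ 1) ≈ 0.4845.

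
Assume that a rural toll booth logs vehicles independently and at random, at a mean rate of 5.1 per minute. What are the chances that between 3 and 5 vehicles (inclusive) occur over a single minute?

0.4819

With mean μ = 5.1 per minute,
P(3 ≤ N ≤ 5) = Σ_{j=3}^{5} e^(−5.1) · 5.1^j/j! ≈ 0.4819.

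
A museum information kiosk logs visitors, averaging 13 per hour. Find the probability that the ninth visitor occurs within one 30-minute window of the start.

Over the interval, μ = 13 × 0.5 = 6.5 (a 30-minute window = 0.5 hours).
The ninth arrival falls in the interval iff at least 9 events occur there: P(S_9 ≤ t) = P(N ≥ 9) = 1 − P(N ≤ 8) ≈ 0.2084.

0.2084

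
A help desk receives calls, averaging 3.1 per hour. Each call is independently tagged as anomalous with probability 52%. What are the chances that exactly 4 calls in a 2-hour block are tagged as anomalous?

0.1791

Thinning: the calls that are tagged as anomalous themselves form a Poisson process with rate 0.52 × 3.1 = 1.612 per hour.
Over the interval, μ = 1.612 × 2 = 3.224 (a 2-hour block = 2 hours).
P(N = 4) = e^(−3.224) · 3.224^4/4! ≈ 0.1791.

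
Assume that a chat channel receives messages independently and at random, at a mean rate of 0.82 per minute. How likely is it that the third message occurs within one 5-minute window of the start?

0.7762

Over the interval, μ = 0.82 × 5 = 4.1 (a 5-minute window = 5 minutes).
The third arrival falls in the interval iff at least 3 events occur there: P(S_3 ≤ t) = P(N ≥ 3) = 1 − P(N ≤ 2) ≈ 0.7762.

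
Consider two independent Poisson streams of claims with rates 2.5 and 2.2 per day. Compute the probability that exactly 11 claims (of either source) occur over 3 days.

0.0825

Independent Poisson processes superpose: combined rate λ = 2.5 + 2.2 = 4.7 per day.
Over the interval, μ = 4.7 × 3 = 14.1 (3 days).
P(N = 11) = e^(−14.1) · 14.1^11/11! ≈ 0.0825.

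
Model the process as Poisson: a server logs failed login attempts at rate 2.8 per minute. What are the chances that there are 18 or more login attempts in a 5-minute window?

Over the interval, μ = 2.8 × 5 = 14 (a 5-minute window = 5 minutes).
P(N ≥ 18) = 1 − P(N ≤ 17) = 1 − Σ_{j=0}^{17} e^(−μ) μ^j/j! ≈ 0.1728.

0.1728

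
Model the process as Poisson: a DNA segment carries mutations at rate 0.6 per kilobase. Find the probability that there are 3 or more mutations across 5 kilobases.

Over the interval, μ = 0.6 × 5 = 3 (5 kilobases).
P(N ≥ 3) = 1 − P(N ≤ 2) = 1 − Σ_{j=0}^{2} e^(−μ) μ^j/j! ≈ 0.5768.

0.5768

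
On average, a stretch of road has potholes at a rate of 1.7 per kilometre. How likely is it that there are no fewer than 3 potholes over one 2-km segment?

0.6603

Over the interval, μ = 1.7 × 2 = 3.4 (a 2-km segment = 2 kilometres).
P(N ≥ 3) = 1 − P(N ≤ 2) = 1 − Σ_{j=0}^{2} e^(−μ) μ^j/j! ≈ 0.6603.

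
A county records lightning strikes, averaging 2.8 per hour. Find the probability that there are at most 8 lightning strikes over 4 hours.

0.2147

Over the interval, μ = 2.8 × 4 = 11.2 (4 hours).
P(N ≤ 8) = Σ_{j=0}^{8} e^(−μ) μ^j/j! ≈ 0.2147.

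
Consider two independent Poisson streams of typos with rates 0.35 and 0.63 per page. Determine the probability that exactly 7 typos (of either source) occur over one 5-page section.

Independent Poisson processes superpose: combined rate λ = 0.35 + 0.63 = 0.98 per page.
Over the interval, μ = 0.98 × 5 = 4.9 (a 5-page section = 5 pages).
P(N = 7) = e^(−4.9) · 4.9^7/7! ≈ 0.1002.

0.1002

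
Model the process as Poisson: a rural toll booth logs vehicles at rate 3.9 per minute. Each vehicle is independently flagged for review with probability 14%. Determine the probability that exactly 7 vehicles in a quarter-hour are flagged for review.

0.1360

Thinning: the vehicles that are flagged for review themselves form a Poisson process with rate 0.14 × 3.9 = 0.546 per minute.
Over the interval, μ = 0.546 × 15 = 8.19 (a quarter-hour = 15 minutes).
P(N = 7) = e^(−8.19) · 8.19^7/7! ≈ 0.1360.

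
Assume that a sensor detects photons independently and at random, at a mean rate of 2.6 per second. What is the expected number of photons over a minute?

156

E[N] = λt = 2.6 × 60 = 156 (a minute = 60 seconds).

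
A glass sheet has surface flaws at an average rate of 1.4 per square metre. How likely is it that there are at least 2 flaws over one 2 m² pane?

0.7689

Over the interval, μ = 1.4 × 2 = 2.8 (a 2 m² pane = 2 square metres).
P(N ≥ 2) = 1 − P(N ≤ 1) = 1 − Σ_{j=0}^{1} e^(−μ) μ^j/j! ≈ 0.7689.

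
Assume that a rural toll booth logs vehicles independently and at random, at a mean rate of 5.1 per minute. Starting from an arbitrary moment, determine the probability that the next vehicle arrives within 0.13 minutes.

Inter-arrival times are exponential with rate λ = 5.1 per minute.
P(T ≤ 0.13) = 1 − e^(−λt) = 1 − e^(−5.1 × 0.13) = 1 − e^(−0.663) ≈ 0.4847.

0.4847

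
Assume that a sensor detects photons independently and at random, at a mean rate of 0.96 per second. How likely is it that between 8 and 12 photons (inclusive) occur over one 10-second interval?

0.5694

Over the interval, μ = 0.96 × 10 = 9.6 (a 10-second interval = 10 seconds).
P(8 ≤ N ≤ 12) = Σ_{j=8}^{12} e^(−9.6) · 9.6^j/j! ≈ 0.5694.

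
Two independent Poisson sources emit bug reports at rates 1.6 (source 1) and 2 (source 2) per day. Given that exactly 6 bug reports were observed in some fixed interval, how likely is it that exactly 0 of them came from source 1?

0.0294

Given the total, each event is independently from source 1 with probability p = λ_1/(λ_1+λ_2) = 1.6/3.6 ≈ 0.4444.
So K ~ Binomial(6, 1.6/3.6): P(K = 0) = C(6,0) · (1.6/3.6)^0 · (2/3.6)^6 ≈ 0.0294.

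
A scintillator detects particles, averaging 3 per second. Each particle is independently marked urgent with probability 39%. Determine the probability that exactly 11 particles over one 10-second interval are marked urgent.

Thinning: the particles that are marked urgent themselves form a Poisson process with rate 0.39 × 3 = 1.17 per second.
Over the interval, μ = 1.17 × 10 = 11.7 (a 10-second interval = 10 seconds).
P(N = 11) = e^(−11.7) · 11.7^11/11! ≈ 0.1169.

0.1169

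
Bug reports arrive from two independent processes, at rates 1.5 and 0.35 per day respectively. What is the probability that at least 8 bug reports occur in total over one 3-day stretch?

0.1967

Independent Poisson processes superpose: combined rate λ = 1.5 + 0.35 = 1.85 per day.
Over the interval, μ = 1.85 × 3 = 5.55 (a 3-day stretch = 3 days).
P(N ≥ 8) = 1 − P(N ≤ 7) ≈ 0.1967.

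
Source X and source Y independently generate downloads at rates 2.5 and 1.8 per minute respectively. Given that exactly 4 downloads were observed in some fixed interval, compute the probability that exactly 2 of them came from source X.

0.3554

Given the total, each event is independently from source X with probability p = λ_X/(λ_X+λ_Y) = 2.5/4.3 ≈ 0.5814.
So K ~ Binomial(4, 2.5/4.3): P(K = 2) = C(4,2) · (2.5/4.3)^2 · (1.8/4.3)^2 ≈ 0.3554.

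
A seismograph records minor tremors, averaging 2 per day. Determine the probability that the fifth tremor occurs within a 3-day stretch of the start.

Over the interval, μ = 2 × 3 = 6 (a 3-day stretch = 3 days).
The fifth arrival falls in the interval iff at least 5 events occur there: P(S_5 ≤ t) = P(N ≥ 5) = 1 − P(N ≤ 4) ≈ 0.7149.

0.7149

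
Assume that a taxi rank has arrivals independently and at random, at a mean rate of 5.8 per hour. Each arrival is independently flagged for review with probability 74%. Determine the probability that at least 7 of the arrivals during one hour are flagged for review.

Thinning: the arrivals that are flagged for review themselves form a Poisson process with rate 0.74 × 5.8 = 4.292 per hour.
So μ = 4.292.
P(N ≥ 7) = 1 − P(N ≤ 6) ≈ 0.1433.

0.1433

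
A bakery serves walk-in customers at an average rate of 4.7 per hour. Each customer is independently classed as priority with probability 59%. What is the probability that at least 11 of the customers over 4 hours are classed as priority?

0.5510

Thinning: the customers that are classed as priority themselves form a Poisson process with rate 0.59 × 4.7 = 2.773 per hour.
Over the interval, μ = 2.773 × 4 = 11.092 (4 hours).
P(N ≥ 11) = 1 − P(N ≤ 10) ≈ 0.5510.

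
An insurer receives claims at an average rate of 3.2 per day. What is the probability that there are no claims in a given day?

0.0408

With mean μ = 3.2 per day,
P(N = 0) = e^(−μ) μ^0/0! = e^(−3.2) · 3.2^0/1 ≈ 0.0408.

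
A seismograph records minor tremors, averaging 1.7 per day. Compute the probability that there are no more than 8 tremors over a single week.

Over the interval, μ = 1.7 × 7 = 11.9 (a week = 7 days).
P(N ≤ 8) = Σ_{j=0}^{8} e^(−μ) μ^j/j! ≈ 0.1617.

0.1617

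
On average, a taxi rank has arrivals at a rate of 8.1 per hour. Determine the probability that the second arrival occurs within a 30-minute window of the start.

0.9120

Over the interval, μ = 8.1 × 0.5 = 4.05 (a 30-minute window = 0.5 hours).
The second arrival falls in the interval iff at least 2 events occur there: P(S_2 ≤ t) = P(N ≥ 2) = 1 − P(N ≤ 1) ≈ 0.9120.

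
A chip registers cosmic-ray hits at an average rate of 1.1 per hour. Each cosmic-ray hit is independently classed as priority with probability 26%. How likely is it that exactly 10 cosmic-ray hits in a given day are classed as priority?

0.0668

Thinning: the cosmic-ray hits that are classed as priority themselves form a Poisson process with rate 0.26 × 1.1 = 0.286 per hour.
Over the interval, μ = 0.286 × 24 = 6.864 (a day = 24 hours).
P(N = 10) = e^(−6.864) · 6.864^10/10! ≈ 0.0668.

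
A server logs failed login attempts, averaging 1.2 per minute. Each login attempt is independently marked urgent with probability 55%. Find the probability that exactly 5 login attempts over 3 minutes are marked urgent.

Thinning: the login attempts that are marked urgent themselves form a Poisson process with rate 0.55 × 1.2 = 0.66 per minute.
Over the interval, μ = 0.66 × 3 = 1.98 (3 minutes).
P(N = 5) = e^(−1.98) · 1.98^5/5! ≈ 0.0350.

0.0350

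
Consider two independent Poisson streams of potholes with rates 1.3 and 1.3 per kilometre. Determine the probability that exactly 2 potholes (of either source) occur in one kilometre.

0.2510

Independent Poisson processes superpose: combined rate λ = 1.3 + 1.3 = 2.6 per kilometre.
So μ = 2.6.
P(N = 2) = e^(−2.6) · 2.6^2/2! ≈ 0.2510.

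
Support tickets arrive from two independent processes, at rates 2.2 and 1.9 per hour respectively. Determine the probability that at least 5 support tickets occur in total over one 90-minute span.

0.7345

Independent Poisson processes superpose: combined rate λ = 2.2 + 1.9 = 4.1 per hour.
Over the interval, μ = 4.1 × 1.5 = 6.15 (a 90-minute span = 1.5 hours).
P(N ≥ 5) = 1 − P(N ≤ 4) ≈ 0.7345.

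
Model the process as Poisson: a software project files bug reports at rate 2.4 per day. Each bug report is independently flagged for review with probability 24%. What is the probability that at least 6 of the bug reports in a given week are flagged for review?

0.2199

Thinning: the bug reports that are flagged for review themselves form a Poisson process with rate 0.24 × 2.4 = 0.576 per day.
Over the interval, μ = 0.576 × 7 = 4.032 (a week = 7 days).
P(N ≥ 6) = 1 − P(N ≤ 5) ≈ 0.2199.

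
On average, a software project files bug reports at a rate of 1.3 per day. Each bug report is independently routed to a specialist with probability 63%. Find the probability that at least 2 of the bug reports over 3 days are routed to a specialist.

Thinning: the bug reports that are routed to a specialist themselves form a Poisson process with rate 0.63 × 1.3 = 0.819 per day.
Over the interval, μ = 0.819 × 3 = 2.457 (3 days).
P(N ≥ 2) = 1 − P(N ≤ 1) ≈ 0.7038.

0.7038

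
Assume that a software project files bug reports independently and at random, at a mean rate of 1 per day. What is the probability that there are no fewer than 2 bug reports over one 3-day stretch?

0.8009

Over the interval, μ = 1 × 3 = 3 (a 3-day stretch = 3 days).
P(N ≥ 2) = 1 − P(N ≤ 1) = 1 − Σ_{j=0}^{1} e^(−μ) μ^j/j! ≈ 0.8009.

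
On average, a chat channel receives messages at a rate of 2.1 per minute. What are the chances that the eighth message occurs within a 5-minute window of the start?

0.8215

Over the interval, μ = 2.1 × 5 = 10.5 (a 5-minute window = 5 minutes).
The eighth arrival falls in the interval iff at least 8 events occur there: P(S_8 ≤ t) = P(N ≥ 8) = 1 − P(N ≤ 7) ≈ 0.8215.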